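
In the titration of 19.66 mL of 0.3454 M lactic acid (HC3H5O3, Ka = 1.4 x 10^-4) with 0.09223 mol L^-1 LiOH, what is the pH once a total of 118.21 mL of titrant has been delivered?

12.47

n(acid) = 0.3454 x 0.01966 = 0.006791 mol; n(LiOH) added = 0.09223 x 0.1182 = 0.01090 mol.
Base is in excess by 0.01090 - 0.006791 = 0.004112 mol in a total volume of 0.1379 L.
[OH^-] = 0.004112/0.1379 = 0.02982 M, so pOH = 1.53 and pH = 14.00 - 1.53 = 12.47.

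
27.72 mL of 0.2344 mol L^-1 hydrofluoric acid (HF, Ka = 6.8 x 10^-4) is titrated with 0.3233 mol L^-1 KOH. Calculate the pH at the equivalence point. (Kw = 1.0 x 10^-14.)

n(HF) = 0.2344 x 0.02772 = 0.006498 mol; V(KOH) at equivalence = 0.006498/0.3233 = 0.02010 L.
At equivalence all the acid is converted to F-; total volume = 0.02772 + 0.02010 = 0.04782 L, so [F-] = 0.006498/0.04782 = 0.1359 M.
Kb = Kw/Ka = 1.0e-14 / 6.8 x 10^-4 = 1.47e-11.
[OH^-] = sqrt(Kb x [F-]) = sqrt(1.47e-11 x 0.1359) = 1.41e-6 M.
pOH = 5.85, so pH = 14.00 - 5.85 = 8.15.

8.15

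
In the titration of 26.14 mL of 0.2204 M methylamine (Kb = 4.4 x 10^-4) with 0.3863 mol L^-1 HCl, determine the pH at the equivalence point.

n(CH3NH2) = 0.2204 x 0.02614 = 0.005761 mol; V(HCl) at equivalence = 0.005761/0.3863 = 0.01491 L.
At equivalence the base is fully converted to CH3NH3+; total volume = 0.04105 L, so [CH3NH3+] = 0.005761/0.04105 = 0.1403 M.
Ka(CH3NH3+) = Kw/Kb = 1.0e-14 / 4.4 x 10^-4 = 2.27e-11.
[H^+] = sqrt(Ka x [CH3NH3+]) = sqrt(2.27e-11 x 0.1403) = 1.79e-6 M.
pH = -log(1.79e-6) = 5.75.

5.75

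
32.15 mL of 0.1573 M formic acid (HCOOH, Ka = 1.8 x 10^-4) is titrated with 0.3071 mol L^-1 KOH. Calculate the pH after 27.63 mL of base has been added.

12.76

n(acid) = 0.1573 x 0.03215 = 0.005057 mol; n(KOH) added = 0.3071 x 0.02763 = 0.008485 mol.
Base is in excess by 0.008485 - 0.005057 = 0.003428 mol in a total volume of 0.05978 L.
[OH^-] = 0.003428/0.05978 = 0.05734 M, so pOH = 1.24 and pH = 14.00 - 1.24 = 12.76.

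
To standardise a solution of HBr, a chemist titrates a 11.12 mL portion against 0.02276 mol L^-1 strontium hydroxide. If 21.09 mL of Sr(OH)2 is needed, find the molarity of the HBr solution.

0.0863 M

n(Sr(OH)2) delivered = 0.02276 x 0.02109 = 0.0004800 mol.
The reaction is 2 HBr + 1 Sr(OH)2, so n(HBr) = 0.0004800 x 2/1 = 0.0009600 mol.
[HBr] = 0.0009600 mol / 0.01112 L = 0.0863 M.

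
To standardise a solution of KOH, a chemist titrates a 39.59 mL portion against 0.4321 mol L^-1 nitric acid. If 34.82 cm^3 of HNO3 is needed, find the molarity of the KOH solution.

0.380 M

n(HNO3) delivered = 0.4321 x 0.03482 = 0.01505 mol.
For a 1:1 reaction, n(KOH) = 0.01505 mol.
[KOH] = 0.01505 mol / 0.03959 L = 0.380 M.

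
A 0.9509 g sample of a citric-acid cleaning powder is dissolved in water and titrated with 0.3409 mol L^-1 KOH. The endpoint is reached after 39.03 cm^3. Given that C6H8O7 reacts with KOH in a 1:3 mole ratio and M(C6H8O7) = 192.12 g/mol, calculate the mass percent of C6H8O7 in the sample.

n(KOH) = 0.3409 x 0.03903 = 0.01331 mol.
n(C6H8O7) = 0.01331 / 3 = 0.004435 mol.
mass of C6H8O7 = 0.004435 x 192.12 = 0.8521 g.
% purity = 0.8521 / 0.9509 x 100 = 89.6%.

89.6%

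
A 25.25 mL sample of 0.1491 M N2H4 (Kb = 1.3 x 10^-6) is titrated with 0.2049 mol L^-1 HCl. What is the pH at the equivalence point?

4.59

n(N2H4) = 0.1491 x 0.02525 = 0.003765 mol; V(HCl) at equivalence = 0.003765/0.2049 = 0.01837 L.
At equivalence the base is fully converted to N2H5+; total volume = 0.04362 L, so [N2H5+] = 0.003765/0.04362 = 0.08630 M.
Ka(N2H5+) = Kw/Kb = 1.0e-14 / 1.3 x 10^-6 = 7.69e-9.
[H^+] = sqrt(Ka x [N2H5+]) = sqrt(7.69e-9 x 0.08630) = 2.58e-5 M.
pH = -log(2.58e-5) = 4.59.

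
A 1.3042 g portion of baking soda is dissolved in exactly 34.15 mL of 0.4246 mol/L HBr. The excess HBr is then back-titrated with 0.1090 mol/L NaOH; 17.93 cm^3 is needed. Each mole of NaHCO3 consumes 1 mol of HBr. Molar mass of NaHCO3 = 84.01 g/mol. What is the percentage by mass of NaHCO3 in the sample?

80.8%

Total n(HBr) added = 0.4246 x 0.03415 = 0.01450 mol.
n(NaOH) used = 0.1090 x 0.01793 = 0.001954 mol, which equals the excess n(HBr).
So n(HBr) consumed by the sample = 0.01450 - 0.001954 = 0.01255 mol.
n(NaHCO3) = 0.01255 / 1 = 0.01255 mol.
mass NaHCO3 = 0.01255 x 84.01 = 1.054 g, so %NaHCO3 = 1.054/1.3042 x 100 = 80.8%.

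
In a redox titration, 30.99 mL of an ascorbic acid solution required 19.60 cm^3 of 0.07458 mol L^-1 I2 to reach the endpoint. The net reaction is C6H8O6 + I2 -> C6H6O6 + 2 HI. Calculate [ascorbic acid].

n(I2) = 0.07458 x 0.01960 = 0.001462 mol.
From the balanced equation, 1 mol I2 reacts with 1 mol ascorbic acid, so n(ascorbic acid) = 0.001462 x 1/1 = 0.001462 mol.
[ascorbic acid] = 0.001462 / 0.03099 L = 0.0472 M.

0.0472 M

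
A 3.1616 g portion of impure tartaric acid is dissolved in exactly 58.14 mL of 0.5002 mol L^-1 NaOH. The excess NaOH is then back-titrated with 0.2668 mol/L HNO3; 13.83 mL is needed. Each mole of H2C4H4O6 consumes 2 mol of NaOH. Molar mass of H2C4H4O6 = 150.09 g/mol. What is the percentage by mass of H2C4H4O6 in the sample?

Total n(NaOH) added = 0.5002 x 0.05814 = 0.02908 mol.
n(HNO3) used = 0.2668 x 0.01383 = 0.003690 mol, which equals the excess n(NaOH).
So n(NaOH) consumed by the sample = 0.02908 - 0.003690 = 0.02539 mol.
n(H2C4H4O6) = 0.02539 / 2 = 0.01270 mol.
mass H2C4H4O6 = 0.01270 x 150.09 = 1.906 g, so %H2C4H4O6 = 1.906/3.1616 x 100 = 60.3%.

60.3%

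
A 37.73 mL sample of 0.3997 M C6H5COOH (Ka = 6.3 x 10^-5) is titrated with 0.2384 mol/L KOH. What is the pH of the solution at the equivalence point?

n(C6H5COOH) = 0.3997 x 0.03773 = 0.01508 mol; V(KOH) at equivalence = 0.01508/0.2384 = 0.06326 L.
At equivalence all the acid is converted to C6H5COO-; total volume = 0.03773 + 0.06326 = 0.1010 L, so [C6H5COO-] = 0.01508/0.1010 = 0.1493 M.
Kb = Kw/Ka = 1.0e-14 / 6.3 x 10^-5 = 1.59e-10.
[OH^-] = sqrt(Kb x [C6H5COO-]) = sqrt(1.59e-10 x 0.1493) = 4.87e-6 M.
pOH = 5.31, so pH = 14.00 - 5.31 = 8.69.

8.69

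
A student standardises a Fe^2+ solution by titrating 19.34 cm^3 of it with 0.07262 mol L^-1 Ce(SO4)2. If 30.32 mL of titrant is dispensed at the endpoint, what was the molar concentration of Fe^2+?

n(Ce(SO4)2) = 0.07262 x 0.03032 = 0.002202 mol.
From the balanced equation, 1 mol Ce(SO4)2 reacts with 1 mol Fe^2+, so n(Fe^2+) = 0.002202 x 1/1 = 0.002202 mol.
[Fe^2+] = 0.002202 / 0.01934 L = 0.114 M.

0.114 M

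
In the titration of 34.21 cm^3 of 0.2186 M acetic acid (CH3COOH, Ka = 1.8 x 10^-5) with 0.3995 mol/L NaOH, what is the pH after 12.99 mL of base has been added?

Initial n(CH3COOH) = 0.2186 x 0.03421 = 0.007478 mol.
n(NaOH) added = 0.3995 x 0.01299 = 0.005190 mol, converting that many moles of CH3COOH to CH3COO-.
Remaining n(CH3COOH) = 0.002289 mol; n(CH3COO-) = 0.005190 mol.
By Henderson-Hasselbalch, pH = pKa + log([A^-]/[HA]) = 4.74 + log(0.005190/0.002289) = 4.74 + (+0.36) = 5.10.

5.10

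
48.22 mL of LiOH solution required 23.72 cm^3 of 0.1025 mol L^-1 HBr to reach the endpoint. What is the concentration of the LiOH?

0.0504 M

n(HBr) delivered = 0.1025 x 0.02372 = 0.002431 mol.
For a 1:1 reaction, n(LiOH) = 0.002431 mol.
[LiOH] = 0.002431 mol / 0.04822 L = 0.0504 M.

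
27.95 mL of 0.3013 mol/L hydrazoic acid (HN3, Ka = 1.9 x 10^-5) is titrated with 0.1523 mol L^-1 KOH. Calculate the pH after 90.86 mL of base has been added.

12.66

n(acid) = 0.3013 x 0.02795 = 0.008421 mol; n(KOH) added = 0.1523 x 0.09086 = 0.01384 mol.
Base is in excess by 0.01384 - 0.008421 = 0.005417 mol in a total volume of 0.1188 L.
[OH^-] = 0.005417/0.1188 = 0.04559 M, so pOH = 1.34 and pH = 14.00 - 1.34 = 12.66.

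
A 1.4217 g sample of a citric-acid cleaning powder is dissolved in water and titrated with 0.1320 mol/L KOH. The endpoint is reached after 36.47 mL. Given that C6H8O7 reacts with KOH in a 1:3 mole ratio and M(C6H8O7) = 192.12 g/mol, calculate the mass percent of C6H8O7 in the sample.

n(KOH) = 0.1320 x 0.03647 = 0.004814 mol.
n(C6H8O7) = 0.004814 / 3 = 0.001605 mol.
mass of C6H8O7 = 0.001605 x 192.12 = 0.3083 g.
% purity = 0.3083 / 1.4217 x 100 = 21.7%.

21.7%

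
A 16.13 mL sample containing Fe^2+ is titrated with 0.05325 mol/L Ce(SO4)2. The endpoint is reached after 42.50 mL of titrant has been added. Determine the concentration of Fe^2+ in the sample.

0.140 M

n(Ce(SO4)2) = 0.05325 x 0.04250 = 0.002263 mol.
From the balanced equation, 1 mol Ce(SO4)2 reacts with 1 mol Fe^2+, so n(Fe^2+) = 0.002263 x 1/1 = 0.002263 mol.
[Fe^2+] = 0.002263 / 0.01613 L = 0.140 M.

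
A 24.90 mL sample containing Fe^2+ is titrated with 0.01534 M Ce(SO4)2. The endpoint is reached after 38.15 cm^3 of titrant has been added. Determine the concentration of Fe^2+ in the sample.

0.0235 M

n(Ce(SO4)2) = 0.01534 x 0.03815 = 0.0005852 mol.
From the balanced equation, 1 mol Ce(SO4)2 reacts with 1 mol Fe^2+, so n(Fe^2+) = 0.0005852 x 1/1 = 0.0005852 mol.
[Fe^2+] = 0.0005852 / 0.02490 L = 0.0235 M.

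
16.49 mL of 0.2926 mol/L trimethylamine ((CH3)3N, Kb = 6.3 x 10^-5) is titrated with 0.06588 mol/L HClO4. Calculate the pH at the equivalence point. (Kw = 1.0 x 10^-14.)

5.53

n((CH3)3N) = 0.2926 x 0.01649 = 0.004825 mol; V(HClO4) at equivalence = 0.004825/0.06588 = 0.07324 L.
At equivalence the base is fully converted to (CH3)3NH+; total volume = 0.08973 L, so [(CH3)3NH+] = 0.004825/0.08973 = 0.05377 M.
Ka((CH3)3NH+) = Kw/Kb = 1.0e-14 / 6.3 x 10^-5 = 1.59e-10.
[H^+] = sqrt(Ka x [(CH3)3NH+]) = sqrt(1.59e-10 x 0.05377) = 2.92e-6 M.
pH = -log(2.92e-6) = 5.53.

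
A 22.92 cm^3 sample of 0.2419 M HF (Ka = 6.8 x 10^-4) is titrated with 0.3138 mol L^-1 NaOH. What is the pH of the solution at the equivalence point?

8.15

n(HF) = 0.2419 x 0.02292 = 0.005544 mol; V(NaOH) at equivalence = 0.005544/0.3138 = 0.01767 L.
At equivalence all the acid is converted to F-; total volume = 0.02292 + 0.01767 = 0.04059 L, so [F-] = 0.005544/0.04059 = 0.1366 M.
Kb = Kw/Ka = 1.0e-14 / 6.8 x 10^-4 = 1.47e-11.
[OH^-] = sqrt(Kb x [F-]) = sqrt(1.47e-11 x 0.1366) = 1.42e-6 M.
pOH = 5.85, so pH = 14.00 - 5.85 = 8.15.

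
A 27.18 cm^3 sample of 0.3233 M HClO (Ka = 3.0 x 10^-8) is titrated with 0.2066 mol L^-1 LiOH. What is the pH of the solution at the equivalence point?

n(HClO) = 0.3233 x 0.02718 = 0.008787 mol; V(LiOH) at equivalence = 0.008787/0.2066 = 0.04253 L.
At equivalence all the acid is converted to ClO-; total volume = 0.02718 + 0.04253 = 0.06971 L, so [ClO-] = 0.008787/0.06971 = 0.1260 M.
Kb = Kw/Ka = 1.0e-14 / 3.0 x 10^-8 = 3.33e-7.
[OH^-] = sqrt(Kb x [ClO-]) = sqrt(3.33e-7 x 0.1260) = 0.000205 M.
pOH = 3.69, so pH = 14.00 - 3.69 = 10.31.

10.31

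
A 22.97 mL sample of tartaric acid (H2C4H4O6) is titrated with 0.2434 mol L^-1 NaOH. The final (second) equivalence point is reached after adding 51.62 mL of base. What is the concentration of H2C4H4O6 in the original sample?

0.273 M

n(NaOH) = 0.2434 x 0.05162 = 0.01256 mol.
At the final (second) equivalence point, 2 mol OH^- react per mol H2C4H4O6, so n(H2C4H4O6) = 0.01256 / 2 = 0.006282 mol.
[H2C4H4O6] = 0.006282 / 0.02297 L = 0.273 M.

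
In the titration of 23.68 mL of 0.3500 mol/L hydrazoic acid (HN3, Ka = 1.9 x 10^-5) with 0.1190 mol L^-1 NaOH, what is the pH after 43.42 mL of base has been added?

4.94

Initial n(HN3) = 0.3500 x 0.02368 = 0.008288 mol.
n(NaOH) added = 0.1190 x 0.04342 = 0.005167 mol, converting that many moles of HN3 to N3-.
Remaining n(HN3) = 0.003121 mol; n(N3-) = 0.005167 mol.
By Henderson-Hasselbalch, pH = pKa + log([A^-]/[HA]) = 4.72 + log(0.005167/0.003121) = 4.72 + (+0.22) = 4.94.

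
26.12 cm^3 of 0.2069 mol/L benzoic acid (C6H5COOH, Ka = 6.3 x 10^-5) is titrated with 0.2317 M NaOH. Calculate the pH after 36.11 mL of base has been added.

12.68

n(acid) = 0.2069 x 0.02612 = 0.005404 mol; n(NaOH) added = 0.2317 x 0.03611 = 0.008367 mol.
Base is in excess by 0.008367 - 0.005404 = 0.002962 mol in a total volume of 0.06223 L.
[OH^-] = 0.002962/0.06223 = 0.04760 M, so pOH = 1.32 and pH = 14.00 - 1.32 = 12.68.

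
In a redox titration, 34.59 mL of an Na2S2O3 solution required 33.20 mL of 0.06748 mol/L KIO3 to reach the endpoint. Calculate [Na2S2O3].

n(KIO3) = 0.06748 x 0.03320 = 0.002240 mol.
From the balanced equation, 1 mol KIO3 reacts with 6 mol Na2S2O3, so n(Na2S2O3) = 0.002240 x 6/1 = 0.01344 mol.
[Na2S2O3] = 0.01344 / 0.03459 L = 0.389 M.

0.389 M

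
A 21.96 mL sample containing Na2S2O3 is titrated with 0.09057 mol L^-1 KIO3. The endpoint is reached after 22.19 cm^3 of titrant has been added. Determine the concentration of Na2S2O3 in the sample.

n(KIO3) = 0.09057 x 0.02219 = 0.002010 mol.
From the balanced equation, 1 mol KIO3 reacts with 6 mol Na2S2O3, so n(Na2S2O3) = 0.002010 x 6/1 = 0.01206 mol.
[Na2S2O3] = 0.01206 / 0.02196 L = 0.549 M.

0.549 M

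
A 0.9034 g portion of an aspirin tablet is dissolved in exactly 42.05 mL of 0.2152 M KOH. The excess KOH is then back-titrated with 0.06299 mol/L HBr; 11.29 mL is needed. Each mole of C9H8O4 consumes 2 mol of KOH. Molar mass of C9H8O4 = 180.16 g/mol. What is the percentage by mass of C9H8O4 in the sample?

Total n(KOH) added = 0.2152 x 0.04205 = 0.009049 mol.
n(HBr) used = 0.06299 x 0.01129 = 0.0007112 mol, which equals the excess n(KOH).
So n(KOH) consumed by the sample = 0.009049 - 0.0007112 = 0.008338 mol.
n(C9H8O4) = 0.008338 / 2 = 0.004169 mol.
mass C9H8O4 = 0.004169 x 180.16 = 0.7511 g, so %C9H8O4 = 0.7511/0.9034 x 100 = 83.1%.

83.1%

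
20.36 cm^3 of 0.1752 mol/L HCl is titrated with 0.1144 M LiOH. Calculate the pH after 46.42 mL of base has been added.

12.42

n(acid) = 0.1752 x 0.02036 = 0.003567 mol; n(LiOH) added = 0.1144 x 0.04642 = 0.005310 mol.
Base is in excess by 0.005310 - 0.003567 = 0.001743 mol in a total volume of 0.06678 L.
[OH^-] = 0.001743/0.06678 = 0.02611 M, so pOH = 1.58 and pH = 14.00 - 1.58 = 12.42.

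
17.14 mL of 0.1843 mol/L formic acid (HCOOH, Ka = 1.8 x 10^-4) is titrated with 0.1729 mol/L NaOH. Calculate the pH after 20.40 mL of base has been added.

n(acid) = 0.1843 x 0.01714 = 0.003159 mol; n(NaOH) added = 0.1729 x 0.02040 = 0.003527 mol.
Base is in excess by 0.003527 - 0.003159 = 0.0003683 mol in a total volume of 0.03754 L.
[OH^-] = 0.0003683/0.03754 = 0.009810 M, so pOH = 2.01 and pH = 14.00 - 2.01 = 11.99.

11.99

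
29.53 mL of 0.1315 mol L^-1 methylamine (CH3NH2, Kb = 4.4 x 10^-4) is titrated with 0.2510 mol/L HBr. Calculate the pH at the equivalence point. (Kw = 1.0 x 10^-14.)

5.85

n(CH3NH2) = 0.1315 x 0.02953 = 0.003883 mol; V(HBr) at equivalence = 0.003883/0.2510 = 0.01547 L.
At equivalence the base is fully converted to CH3NH3+; total volume = 0.04500 L, so [CH3NH3+] = 0.003883/0.04500 = 0.08629 M.
Ka(CH3NH3+) = Kw/Kb = 1.0e-14 / 4.4 x 10^-4 = 2.27e-11.
[H^+] = sqrt(Ka x [CH3NH3+]) = sqrt(2.27e-11 x 0.08629) = 1.40e-6 M.
pH = -log(1.40e-6) = 5.85.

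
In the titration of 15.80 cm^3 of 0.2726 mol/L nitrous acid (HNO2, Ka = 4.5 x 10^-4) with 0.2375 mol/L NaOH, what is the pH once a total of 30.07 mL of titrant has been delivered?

n(acid) = 0.2726 x 0.01580 = 0.004307 mol; n(NaOH) added = 0.2375 x 0.03007 = 0.007142 mol.
Base is in excess by 0.007142 - 0.004307 = 0.002835 mol in a total volume of 0.04587 L.
[OH^-] = 0.002835/0.04587 = 0.06180 M, so pOH = 1.21 and pH = 14.00 - 1.21 = 12.79.

12.79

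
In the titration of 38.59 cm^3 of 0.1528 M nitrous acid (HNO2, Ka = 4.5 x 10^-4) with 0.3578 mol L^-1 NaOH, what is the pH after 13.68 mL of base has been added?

Initial n(HNO2) = 0.1528 x 0.03859 = 0.005897 mol.
n(NaOH) added = 0.3578 x 0.01368 = 0.004895 mol, converting that many moles of HNO2 to NO2-.
Remaining n(HNO2) = 0.001002 mol; n(NO2-) = 0.004895 mol.
By Henderson-Hasselbalch, pH = pKa + log([A^-]/[HA]) = 3.35 + log(0.004895/0.001002) = 3.35 + (+0.69) = 4.04.

4.04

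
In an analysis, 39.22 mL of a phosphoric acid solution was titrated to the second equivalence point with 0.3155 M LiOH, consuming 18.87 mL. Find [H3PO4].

0.0759 M

n(LiOH) = 0.3155 x 0.01887 = 0.005953 mol.
At the second equivalence point, 2 mol OH^- react per mol H3PO4, so n(H3PO4) = 0.005953 / 2 = 0.002977 mol.
[H3PO4] = 0.002977 / 0.03922 L = 0.0759 M.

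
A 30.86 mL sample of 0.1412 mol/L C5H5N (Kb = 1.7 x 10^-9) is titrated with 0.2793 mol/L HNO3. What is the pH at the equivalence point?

n(C5H5N) = 0.1412 x 0.03086 = 0.004357 mol; V(HNO3) at equivalence = 0.004357/0.2793 = 0.01560 L.
At equivalence the base is fully converted to C5H5NH+; total volume = 0.04646 L, so [C5H5NH+] = 0.004357/0.04646 = 0.09379 M.
Ka(C5H5NH+) = Kw/Kb = 1.0e-14 / 1.7 x 10^-9 = 5.88e-6.
[H^+] = sqrt(Ka x [C5H5NH+]) = sqrt(5.88e-6 x 0.09379) = 0.000743 M.
pH = -log(0.000743) = 3.13.

3.13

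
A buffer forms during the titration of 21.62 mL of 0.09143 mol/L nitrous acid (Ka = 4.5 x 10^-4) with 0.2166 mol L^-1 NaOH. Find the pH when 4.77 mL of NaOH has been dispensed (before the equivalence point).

3.39

Initial n(HNO2) = 0.09143 x 0.02162 = 0.001977 mol.
n(NaOH) added = 0.2166 x 0.004770 = 0.001033 mol, converting that many moles of HNO2 to NO2-.
Remaining n(HNO2) = 0.0009435 mol; n(NO2-) = 0.001033 mol.
By Henderson-Hasselbalch, pH = pKa + log([A^-]/[HA]) = 3.35 + log(0.001033/0.0009435) = 3.35 + (+0.04) = 3.39.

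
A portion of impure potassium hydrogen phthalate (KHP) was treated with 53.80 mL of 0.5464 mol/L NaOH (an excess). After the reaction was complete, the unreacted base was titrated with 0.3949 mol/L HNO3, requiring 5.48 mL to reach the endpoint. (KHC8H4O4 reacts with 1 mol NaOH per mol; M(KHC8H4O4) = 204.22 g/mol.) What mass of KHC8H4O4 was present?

5.56 g

Total n(NaOH) added = 0.5464 x 0.05380 = 0.02940 mol.
n(HNO3) used = 0.3949 x 0.005480 = 0.002164 mol, which equals the excess n(NaOH).
So n(NaOH) consumed by the sample = 0.02940 - 0.002164 = 0.02723 mol.
n(KHC8H4O4) = 0.02723 / 1 = 0.02723 mol.
mass = 0.02723 mol x 204.22 g/mol = 5.56 g.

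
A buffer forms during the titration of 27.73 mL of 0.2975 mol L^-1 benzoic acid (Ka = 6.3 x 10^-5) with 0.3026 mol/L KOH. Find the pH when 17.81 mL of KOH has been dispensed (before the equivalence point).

Initial n(C6H5COOH) = 0.2975 x 0.02773 = 0.008250 mol.
n(KOH) added = 0.3026 x 0.01781 = 0.005389 mol, converting that many moles of C6H5COOH to C6H5COO-.
Remaining n(C6H5COOH) = 0.002860 mol; n(C6H5COO-) = 0.005389 mol.
By Henderson-Hasselbalch, pH = pKa + log([A^-]/[HA]) = 4.20 + log(0.005389/0.002860) = 4.20 + (+0.28) = 4.48.

4.48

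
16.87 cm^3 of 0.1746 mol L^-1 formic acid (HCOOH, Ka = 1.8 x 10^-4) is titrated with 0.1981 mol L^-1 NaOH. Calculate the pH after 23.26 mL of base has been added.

n(acid) = 0.1746 x 0.01687 = 0.002946 mol; n(NaOH) added = 0.1981 x 0.02326 = 0.004608 mol.
Base is in excess by 0.004608 - 0.002946 = 0.001662 mol in a total volume of 0.04013 L.
[OH^-] = 0.001662/0.04013 = 0.04142 M, so pOH = 1.38 and pH = 14.00 - 1.38 = 12.62.

12.62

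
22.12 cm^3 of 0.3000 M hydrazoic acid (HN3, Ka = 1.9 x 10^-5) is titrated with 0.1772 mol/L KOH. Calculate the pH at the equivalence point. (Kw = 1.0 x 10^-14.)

n(HN3) = 0.3000 x 0.02212 = 0.006636 mol; V(KOH) at equivalence = 0.006636/0.1772 = 0.03745 L.
At equivalence all the acid is converted to N3-; total volume = 0.02212 + 0.03745 = 0.05957 L, so [N3-] = 0.006636/0.05957 = 0.1114 M.
Kb = Kw/Ka = 1.0e-14 / 1.9 x 10^-5 = 5.26e-10.
[OH^-] = sqrt(Kb x [N3-]) = sqrt(5.26e-10 x 0.1114) = 7.66e-6 M.
pOH = 5.12, so pH = 14.00 - 5.12 = 8.88.

8.88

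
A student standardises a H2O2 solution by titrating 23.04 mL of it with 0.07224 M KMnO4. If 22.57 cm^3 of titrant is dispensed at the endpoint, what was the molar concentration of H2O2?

n(KMnO4) = 0.07224 x 0.02257 = 0.001630 mol.
From the balanced equation, 2 mol KMnO4 reacts with 5 mol H2O2, so n(H2O2) = 0.001630 x 5/2 = 0.004076 mol.
[H2O2] = 0.004076 / 0.02304 L = 0.177 M.

0.177 M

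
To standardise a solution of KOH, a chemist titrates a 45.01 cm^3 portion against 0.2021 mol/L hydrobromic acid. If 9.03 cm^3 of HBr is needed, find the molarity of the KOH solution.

n(HBr) delivered = 0.2021 x 0.009030 = 0.001825 mol.
For a 1:1 reaction, n(KOH) = 0.001825 mol.
[KOH] = 0.001825 mol / 0.04501 L = 0.0405 M.

0.0405 M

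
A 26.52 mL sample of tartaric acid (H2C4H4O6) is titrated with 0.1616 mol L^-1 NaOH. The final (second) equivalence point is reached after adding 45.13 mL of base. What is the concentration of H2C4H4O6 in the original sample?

0.138 M

n(NaOH) = 0.1616 x 0.04513 = 0.007293 mol.
At the final (second) equivalence point, 2 mol OH^- react per mol H2C4H4O6, so n(H2C4H4O6) = 0.007293 / 2 = 0.003647 mol.
[H2C4H4O6] = 0.003647 / 0.02652 L = 0.138 M.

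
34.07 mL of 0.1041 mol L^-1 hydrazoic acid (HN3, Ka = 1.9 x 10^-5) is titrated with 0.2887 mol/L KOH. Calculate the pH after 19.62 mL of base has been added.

12.60

n(acid) = 0.1041 x 0.03407 = 0.003547 mol; n(KOH) added = 0.2887 x 0.01962 = 0.005664 mol.
Base is in excess by 0.005664 - 0.003547 = 0.002118 mol in a total volume of 0.05369 L.
[OH^-] = 0.002118/0.05369 = 0.03944 M, so pOH = 1.40 and pH = 14.00 - 1.40 = 12.60.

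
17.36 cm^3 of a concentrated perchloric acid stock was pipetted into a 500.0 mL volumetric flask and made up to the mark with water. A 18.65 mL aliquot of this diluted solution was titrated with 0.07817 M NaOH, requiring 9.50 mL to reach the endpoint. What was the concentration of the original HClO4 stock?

1.15 M

n(NaOH) = 0.07817 x 0.009500 = 0.0007426 mol.
n(HClO4) in the aliquot = 0.0007426 mol.
[diluted HClO4] = 0.0007426 / 0.01865 = 0.03982 M.
Dilution factor = 500.0/17.36 = 28.80, so [stock] = 0.03982 x 28.80 = 1.15 M.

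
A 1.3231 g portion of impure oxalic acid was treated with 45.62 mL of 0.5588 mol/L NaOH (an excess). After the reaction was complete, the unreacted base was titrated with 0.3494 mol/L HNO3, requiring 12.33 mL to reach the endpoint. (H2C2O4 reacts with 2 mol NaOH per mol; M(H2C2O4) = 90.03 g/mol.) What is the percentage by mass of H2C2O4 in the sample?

72.1%

Total n(NaOH) added = 0.5588 x 0.04562 = 0.02549 mol.
n(HNO3) used = 0.3494 x 0.01233 = 0.004308 mol, which equals the excess n(NaOH).
So n(NaOH) consumed by the sample = 0.02549 - 0.004308 = 0.02118 mol.
n(H2C2O4) = 0.02118 / 2 = 0.01059 mol.
mass H2C2O4 = 0.01059 x 90.03 = 0.9536 g, so %H2C2O4 = 0.9536/1.3231 x 100 = 72.1%.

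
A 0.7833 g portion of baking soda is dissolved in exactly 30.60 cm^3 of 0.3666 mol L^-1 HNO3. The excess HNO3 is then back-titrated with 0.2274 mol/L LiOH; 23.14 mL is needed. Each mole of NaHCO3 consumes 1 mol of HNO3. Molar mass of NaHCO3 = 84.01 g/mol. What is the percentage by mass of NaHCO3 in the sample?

Total n(HNO3) added = 0.3666 x 0.03060 = 0.01122 mol.
n(LiOH) used = 0.2274 x 0.02314 = 0.005262 mol, which equals the excess n(HNO3).
So n(HNO3) consumed by the sample = 0.01122 - 0.005262 = 0.005956 mol.
n(NaHCO3) = 0.005956 / 1 = 0.005956 mol.
mass NaHCO3 = 0.005956 x 84.01 = 0.5004 g, so %NaHCO3 = 0.5004/0.7833 x 100 = 63.9%.

63.9%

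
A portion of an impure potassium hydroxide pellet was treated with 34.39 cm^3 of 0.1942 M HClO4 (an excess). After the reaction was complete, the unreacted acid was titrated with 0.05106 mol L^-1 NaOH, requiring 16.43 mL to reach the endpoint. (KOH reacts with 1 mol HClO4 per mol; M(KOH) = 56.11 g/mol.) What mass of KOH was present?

Total n(HClO4) added = 0.1942 x 0.03439 = 0.006679 mol.
n(NaOH) used = 0.05106 x 0.01643 = 0.0008389 mol, which equals the excess n(HClO4).
So n(HClO4) consumed by the sample = 0.006679 - 0.0008389 = 0.005840 mol.
n(KOH) = 0.005840 / 1 = 0.005840 mol.
mass = 0.005840 mol x 56.11 g/mol = 0.328 g.

0.328 g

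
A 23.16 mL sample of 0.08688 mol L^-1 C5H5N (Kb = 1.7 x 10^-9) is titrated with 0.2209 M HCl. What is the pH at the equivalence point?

n(C5H5N) = 0.08688 x 0.02316 = 0.002012 mol; V(HCl) at equivalence = 0.002012/0.2209 = 0.009109 L.
At equivalence the base is fully converted to C5H5NH+; total volume = 0.03227 L, so [C5H5NH+] = 0.002012/0.03227 = 0.06236 M.
Ka(C5H5NH+) = Kw/Kb = 1.0e-14 / 1.7 x 10^-9 = 5.88e-6.
[H^+] = sqrt(Ka x [C5H5NH+]) = sqrt(5.88e-6 x 0.06236) = 0.000606 M.
pH = -log(0.000606) = 3.22.

3.22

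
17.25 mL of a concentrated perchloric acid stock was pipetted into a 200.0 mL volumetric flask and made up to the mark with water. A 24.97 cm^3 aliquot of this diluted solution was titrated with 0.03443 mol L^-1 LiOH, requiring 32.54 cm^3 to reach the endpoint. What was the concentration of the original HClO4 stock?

0.520 M

n(LiOH) = 0.03443 x 0.03254 = 0.001120 mol.
n(HClO4) in the aliquot = 0.001120 mol.
[diluted HClO4] = 0.001120 / 0.02497 = 0.04487 M.
Dilution factor = 200.0/17.25 = 11.59, so [stock] = 0.04487 x 11.59 = 0.520 M.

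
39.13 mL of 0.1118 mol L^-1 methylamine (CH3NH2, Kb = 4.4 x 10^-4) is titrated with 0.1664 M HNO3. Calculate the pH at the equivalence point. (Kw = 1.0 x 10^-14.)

5.91

n(CH3NH2) = 0.1118 x 0.03913 = 0.004375 mol; V(HNO3) at equivalence = 0.004375/0.1664 = 0.02629 L.
At equivalence the base is fully converted to CH3NH3+; total volume = 0.06542 L, so [CH3NH3+] = 0.004375/0.06542 = 0.06687 M.
Ka(CH3NH3+) = Kw/Kb = 1.0e-14 / 4.4 x 10^-4 = 2.27e-11.
[H^+] = sqrt(Ka x [CH3NH3+]) = sqrt(2.27e-11 x 0.06687) = 1.23e-6 M.
pH = -log(1.23e-6) = 5.91.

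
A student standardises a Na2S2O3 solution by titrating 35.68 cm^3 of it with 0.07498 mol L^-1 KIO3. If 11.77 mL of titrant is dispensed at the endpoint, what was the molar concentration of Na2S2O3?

n(KIO3) = 0.07498 x 0.01177 = 0.0008825 mol.
From the balanced equation, 1 mol KIO3 reacts with 6 mol Na2S2O3, so n(Na2S2O3) = 0.0008825 x 6/1 = 0.005295 mol.
[Na2S2O3] = 0.005295 / 0.03568 L = 0.148 M.

0.148 M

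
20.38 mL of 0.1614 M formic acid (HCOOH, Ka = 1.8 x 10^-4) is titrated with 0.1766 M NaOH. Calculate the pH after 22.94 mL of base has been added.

n(acid) = 0.1614 x 0.02038 = 0.003289 mol; n(NaOH) added = 0.1766 x 0.02294 = 0.004051 mol.
Base is in excess by 0.004051 - 0.003289 = 0.0007619 mol in a total volume of 0.04332 L.
[OH^-] = 0.0007619/0.04332 = 0.01759 M, so pOH = 1.75 and pH = 14.00 - 1.75 = 12.25.

12.25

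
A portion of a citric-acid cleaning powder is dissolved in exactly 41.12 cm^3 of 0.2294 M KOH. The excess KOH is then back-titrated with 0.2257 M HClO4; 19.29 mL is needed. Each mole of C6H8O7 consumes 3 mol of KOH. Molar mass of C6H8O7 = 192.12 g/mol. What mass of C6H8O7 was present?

Total n(KOH) added = 0.2294 x 0.04112 = 0.009433 mol.
n(HClO4) used = 0.2257 x 0.01929 = 0.004354 mol, which equals the excess n(KOH).
So n(KOH) consumed by the sample = 0.009433 - 0.004354 = 0.005079 mol.
n(C6H8O7) = 0.005079 / 3 = 0.001693 mol.
mass = 0.001693 mol x 192.12 g/mol = 0.325 g.

0.325 g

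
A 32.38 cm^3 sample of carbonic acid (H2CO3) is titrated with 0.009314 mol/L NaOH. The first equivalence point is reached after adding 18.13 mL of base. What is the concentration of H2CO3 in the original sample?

n(NaOH) = 0.009314 x 0.01813 = 0.0001689 mol.
At the first equivalence point, 1 mol OH^- react per mol H2CO3, so n(H2CO3) = 0.0001689 / 1 = 0.0001689 mol.
[H2CO3] = 0.0001689 / 0.03238 L = 0.00522 M.

0.00522 M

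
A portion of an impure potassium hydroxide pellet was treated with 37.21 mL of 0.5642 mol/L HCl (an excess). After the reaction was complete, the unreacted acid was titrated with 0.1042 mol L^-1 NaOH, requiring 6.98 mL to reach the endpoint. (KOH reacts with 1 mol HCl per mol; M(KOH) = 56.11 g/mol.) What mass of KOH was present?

Total n(HCl) added = 0.5642 x 0.03721 = 0.02099 mol.
n(NaOH) used = 0.1042 x 0.006980 = 0.0007273 mol, which equals the excess n(HCl).
So n(HCl) consumed by the sample = 0.02099 - 0.0007273 = 0.02027 mol.
n(KOH) = 0.02027 / 1 = 0.02027 mol.
mass = 0.02027 mol x 56.11 g/mol = 1.14 g.

1.14 g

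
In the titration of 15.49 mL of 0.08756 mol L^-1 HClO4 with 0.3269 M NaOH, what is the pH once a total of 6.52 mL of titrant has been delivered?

n(acid) = 0.08756 x 0.01549 = 0.001356 mol; n(NaOH) added = 0.3269 x 0.006520 = 0.002131 mol.
Base is in excess by 0.002131 - 0.001356 = 0.0007751 mol in a total volume of 0.02201 L.
[OH^-] = 0.0007751/0.02201 = 0.03522 M, so pOH = 1.45 and pH = 14.00 - 1.45 = 12.55.

12.55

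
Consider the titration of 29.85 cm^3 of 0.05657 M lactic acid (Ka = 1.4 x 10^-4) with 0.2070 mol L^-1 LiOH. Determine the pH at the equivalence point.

n(HC3H5O3) = 0.05657 x 0.02985 = 0.001689 mol; V(LiOH) at equivalence = 0.001689/0.2070 = 0.008158 L.
At equivalence all the acid is converted to C3H5O3-; total volume = 0.02985 + 0.008158 = 0.03801 L, so [C3H5O3-] = 0.001689/0.03801 = 0.04443 M.
Kb = Kw/Ka = 1.0e-14 / 1.4 x 10^-4 = 7.14e-11.
[OH^-] = sqrt(Kb x [C3H5O3-]) = sqrt(7.14e-11 x 0.04443) = 1.78e-6 M.
pOH = 5.75, so pH = 14.00 - 5.75 = 8.25.

8.25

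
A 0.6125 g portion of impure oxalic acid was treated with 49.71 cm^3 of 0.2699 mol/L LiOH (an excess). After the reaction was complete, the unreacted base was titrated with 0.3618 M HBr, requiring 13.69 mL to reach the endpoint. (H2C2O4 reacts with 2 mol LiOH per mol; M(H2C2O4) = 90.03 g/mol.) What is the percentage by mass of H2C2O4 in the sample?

Total n(LiOH) added = 0.2699 x 0.04971 = 0.01342 mol.
n(HBr) used = 0.3618 x 0.01369 = 0.004953 mol, which equals the excess n(LiOH).
So n(LiOH) consumed by the sample = 0.01342 - 0.004953 = 0.008464 mol.
n(H2C2O4) = 0.008464 / 2 = 0.004232 mol.
mass H2C2O4 = 0.004232 x 90.03 = 0.3810 g, so %H2C2O4 = 0.3810/0.6125 x 100 = 62.2%.

62.2%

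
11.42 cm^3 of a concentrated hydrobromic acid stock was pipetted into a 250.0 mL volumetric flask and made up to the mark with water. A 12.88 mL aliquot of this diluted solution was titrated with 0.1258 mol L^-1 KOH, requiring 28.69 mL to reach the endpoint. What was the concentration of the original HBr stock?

n(KOH) = 0.1258 x 0.02869 = 0.003609 mol.
n(HBr) in the aliquot = 0.003609 mol.
[diluted HBr] = 0.003609 / 0.01288 = 0.2802 M.
Dilution factor = 250.0/11.42 = 21.89, so [stock] = 0.2802 x 21.89 = 6.13 M.

6.13 M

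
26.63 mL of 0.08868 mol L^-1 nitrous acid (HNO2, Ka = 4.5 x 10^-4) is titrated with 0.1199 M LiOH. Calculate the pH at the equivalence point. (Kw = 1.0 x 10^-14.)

n(HNO2) = 0.08868 x 0.02663 = 0.002362 mol; V(LiOH) at equivalence = 0.002362/0.1199 = 0.01970 L.
At equivalence all the acid is converted to NO2-; total volume = 0.02663 + 0.01970 = 0.04633 L, so [NO2-] = 0.002362/0.04633 = 0.05098 M.
Kb = Kw/Ka = 1.0e-14 / 4.5 x 10^-4 = 2.22e-11.
[OH^-] = sqrt(Kb x [NO2-]) = sqrt(2.22e-11 x 0.05098) = 1.06e-6 M.
pOH = 5.97, so pH = 14.00 - 5.97 = 8.03.

8.03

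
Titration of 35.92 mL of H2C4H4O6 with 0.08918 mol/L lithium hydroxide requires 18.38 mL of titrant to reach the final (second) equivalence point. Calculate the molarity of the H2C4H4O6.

n(LiOH) = 0.08918 x 0.01838 = 0.001639 mol.
At the final (second) equivalence point, 2 mol OH^- react per mol H2C4H4O6, so n(H2C4H4O6) = 0.001639 / 2 = 0.0008196 mol.
[H2C4H4O6] = 0.0008196 / 0.03592 L = 0.0228 M.

0.0228 M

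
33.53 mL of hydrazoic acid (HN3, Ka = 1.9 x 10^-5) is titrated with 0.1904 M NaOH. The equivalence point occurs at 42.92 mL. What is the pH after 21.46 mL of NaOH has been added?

21.46 mL is exactly half the equivalence volume (42.92/2), i.e. the half-equivalence point.
There, n(HA) = n(A^-), so pH = pKa = -log(1.9 x 10^-5) = 4.72.

4.72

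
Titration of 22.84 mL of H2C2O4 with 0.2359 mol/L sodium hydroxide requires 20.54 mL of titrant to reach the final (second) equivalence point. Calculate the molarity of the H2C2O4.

n(NaOH) = 0.2359 x 0.02054 = 0.004845 mol.
At the final (second) equivalence point, 2 mol OH^- react per mol H2C2O4, so n(H2C2O4) = 0.004845 / 2 = 0.002423 mol.
[H2C2O4] = 0.002423 / 0.02284 L = 0.106 M.

0.106 M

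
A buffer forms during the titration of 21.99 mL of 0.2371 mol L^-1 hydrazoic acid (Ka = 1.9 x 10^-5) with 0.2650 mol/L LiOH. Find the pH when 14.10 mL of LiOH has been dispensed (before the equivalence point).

5.12

Initial n(HN3) = 0.2371 x 0.02199 = 0.005214 mol.
n(LiOH) added = 0.2650 x 0.01410 = 0.003736 mol, converting that many moles of HN3 to N3-.
Remaining n(HN3) = 0.001477 mol; n(N3-) = 0.003736 mol.
By Henderson-Hasselbalch, pH = pKa + log([A^-]/[HA]) = 4.72 + log(0.003736/0.001477) = 4.72 + (+0.40) = 5.12.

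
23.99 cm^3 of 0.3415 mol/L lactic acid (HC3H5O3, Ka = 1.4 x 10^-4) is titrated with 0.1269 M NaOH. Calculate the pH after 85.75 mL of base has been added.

12.39

n(acid) = 0.3415 x 0.02399 = 0.008193 mol; n(NaOH) added = 0.1269 x 0.08575 = 0.01088 mol.
Base is in excess by 0.01088 - 0.008193 = 0.002689 mol in a total volume of 0.1097 L.
[OH^-] = 0.002689/0.1097 = 0.02450 M, so pOH = 1.61 and pH = 14.00 - 1.61 = 12.39.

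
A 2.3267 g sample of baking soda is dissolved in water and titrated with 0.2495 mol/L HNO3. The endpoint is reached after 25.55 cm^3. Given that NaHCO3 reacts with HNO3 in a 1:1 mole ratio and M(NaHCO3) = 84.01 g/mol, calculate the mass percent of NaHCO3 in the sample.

23.0%

n(HNO3) = 0.2495 x 0.02555 = 0.006375 mol.
n(NaHCO3) = 0.006375 / 1 = 0.006375 mol.
mass of NaHCO3 = 0.006375 x 84.01 = 0.5355 g.
% purity = 0.5355 / 2.3267 x 100 = 23.0%.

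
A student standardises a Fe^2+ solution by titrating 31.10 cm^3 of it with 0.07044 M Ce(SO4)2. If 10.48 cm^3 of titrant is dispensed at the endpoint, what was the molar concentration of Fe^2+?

0.0237 M

n(Ce(SO4)2) = 0.07044 x 0.01048 = 0.0007382 mol.
From the balanced equation, 1 mol Ce(SO4)2 reacts with 1 mol Fe^2+, so n(Fe^2+) = 0.0007382 x 1/1 = 0.0007382 mol.
[Fe^2+] = 0.0007382 / 0.03110 L = 0.0237 M.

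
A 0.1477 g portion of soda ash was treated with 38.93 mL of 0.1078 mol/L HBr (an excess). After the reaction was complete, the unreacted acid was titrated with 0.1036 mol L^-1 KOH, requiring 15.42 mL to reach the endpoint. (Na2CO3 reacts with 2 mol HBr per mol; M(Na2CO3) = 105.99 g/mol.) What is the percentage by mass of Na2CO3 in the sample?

93.3%

Total n(HBr) added = 0.1078 x 0.03893 = 0.004197 mol.
n(KOH) used = 0.1036 x 0.01542 = 0.001598 mol, which equals the excess n(HBr).
So n(HBr) consumed by the sample = 0.004197 - 0.001598 = 0.002599 mol.
n(Na2CO3) = 0.002599 / 2 = 0.001300 mol.
mass Na2CO3 = 0.001300 x 105.99 = 0.1377 g, so %Na2CO3 = 0.1377/0.1477 x 100 = 93.3%.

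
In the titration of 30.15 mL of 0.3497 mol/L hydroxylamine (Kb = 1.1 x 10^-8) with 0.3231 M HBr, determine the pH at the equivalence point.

3.41

n(NH2OH) = 0.3497 x 0.03015 = 0.01054 mol; V(HBr) at equivalence = 0.01054/0.3231 = 0.03263 L.
At equivalence the base is fully converted to NH3OH+; total volume = 0.06278 L, so [NH3OH+] = 0.01054/0.06278 = 0.1679 M.
Ka(NH3OH+) = Kw/Kb = 1.0e-14 / 1.1 x 10^-8 = 9.09e-7.
[H^+] = sqrt(Ka x [NH3OH+]) = sqrt(9.09e-7 x 0.1679) = 0.000391 M.
pH = -log(0.000391) = 3.41.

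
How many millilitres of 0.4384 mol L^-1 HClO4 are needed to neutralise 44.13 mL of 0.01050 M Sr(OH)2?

n(Sr(OH)2) = 0.01050 mol/L x 0.04413 L = 0.0004634 mol.
The neutralisation is 1 Sr(OH)2 : 2 HClO4, so n(HClO4) = 0.0004634 x 2/1 = 0.0009267 mol.
V(HClO4) = 0.0009267 / 0.4384 = 0.002114 L = 2.11 mL.

2.11 mL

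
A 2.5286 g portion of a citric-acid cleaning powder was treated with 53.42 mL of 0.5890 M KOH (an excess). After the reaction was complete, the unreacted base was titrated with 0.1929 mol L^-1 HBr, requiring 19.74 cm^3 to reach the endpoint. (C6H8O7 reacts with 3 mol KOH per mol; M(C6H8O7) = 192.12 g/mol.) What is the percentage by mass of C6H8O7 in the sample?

70.0%

Total n(KOH) added = 0.5890 x 0.05342 = 0.03146 mol.
n(HBr) used = 0.1929 x 0.01974 = 0.003808 mol, which equals the excess n(KOH).
So n(KOH) consumed by the sample = 0.03146 - 0.003808 = 0.02766 mol.
n(C6H8O7) = 0.02766 / 3 = 0.009219 mol.
mass C6H8O7 = 0.009219 x 192.12 = 1.771 g, so %C6H8O7 = 1.771/2.5286 x 100 = 70.0%.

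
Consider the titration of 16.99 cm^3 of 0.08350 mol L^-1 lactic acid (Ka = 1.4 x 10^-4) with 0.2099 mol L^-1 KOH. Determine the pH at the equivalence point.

n(HC3H5O3) = 0.08350 x 0.01699 = 0.001419 mol; V(KOH) at equivalence = 0.001419/0.2099 = 0.006759 L.
At equivalence all the acid is converted to C3H5O3-; total volume = 0.01699 + 0.006759 = 0.02375 L, so [C3H5O3-] = 0.001419/0.02375 = 0.05974 M.
Kb = Kw/Ka = 1.0e-14 / 1.4 x 10^-4 = 7.14e-11.
[OH^-] = sqrt(Kb x [C3H5O3-]) = sqrt(7.14e-11 x 0.05974) = 2.07e-6 M.
pOH = 5.68, so pH = 14.00 - 5.68 = 8.32.

8.32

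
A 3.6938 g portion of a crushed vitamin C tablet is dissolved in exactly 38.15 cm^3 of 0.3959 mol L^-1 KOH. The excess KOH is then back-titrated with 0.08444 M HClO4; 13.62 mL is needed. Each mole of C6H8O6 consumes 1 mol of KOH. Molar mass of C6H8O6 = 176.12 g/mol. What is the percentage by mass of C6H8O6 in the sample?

66.5%

Total n(KOH) added = 0.3959 x 0.03815 = 0.01510 mol.
n(HClO4) used = 0.08444 x 0.01362 = 0.001150 mol, which equals the excess n(KOH).
So n(KOH) consumed by the sample = 0.01510 - 0.001150 = 0.01395 mol.
n(C6H8O6) = 0.01395 / 1 = 0.01395 mol.
mass C6H8O6 = 0.01395 x 176.12 = 2.457 g, so %C6H8O6 = 2.457/3.6938 x 100 = 66.5%.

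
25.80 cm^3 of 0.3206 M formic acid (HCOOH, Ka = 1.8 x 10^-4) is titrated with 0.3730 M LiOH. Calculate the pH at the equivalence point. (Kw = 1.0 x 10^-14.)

n(HCOOH) = 0.3206 x 0.02580 = 0.008271 mol; V(LiOH) at equivalence = 0.008271/0.3730 = 0.02218 L.
At equivalence all the acid is converted to HCOO-; total volume = 0.02580 + 0.02218 = 0.04798 L, so [HCOO-] = 0.008271/0.04798 = 0.1724 M.
Kb = Kw/Ka = 1.0e-14 / 1.8 x 10^-4 = 5.56e-11.
[OH^-] = sqrt(Kb x [HCOO-]) = sqrt(5.56e-11 x 0.1724) = 3.09e-6 M.
pOH = 5.51, so pH = 14.00 - 5.51 = 8.49.

8.49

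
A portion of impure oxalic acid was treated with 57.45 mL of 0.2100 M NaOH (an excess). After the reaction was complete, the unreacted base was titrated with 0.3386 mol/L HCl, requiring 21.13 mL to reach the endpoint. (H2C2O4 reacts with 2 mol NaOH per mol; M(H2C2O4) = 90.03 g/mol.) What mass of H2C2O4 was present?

Total n(NaOH) added = 0.2100 x 0.05745 = 0.01206 mol.
n(HCl) used = 0.3386 x 0.02113 = 0.007155 mol, which equals the excess n(NaOH).
So n(NaOH) consumed by the sample = 0.01206 - 0.007155 = 0.004910 mol.
n(H2C2O4) = 0.004910 / 2 = 0.002455 mol.
mass = 0.002455 mol x 90.03 g/mol = 0.221 g.

0.221 g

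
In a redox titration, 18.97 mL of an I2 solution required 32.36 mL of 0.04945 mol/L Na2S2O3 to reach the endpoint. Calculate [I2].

0.0422 M

n(Na2S2O3) = 0.04945 x 0.03236 = 0.001600 mol.
From the balanced equation, 2 mol Na2S2O3 reacts with 1 mol I2, so n(I2) = 0.001600 x 1/2 = 0.0008001 mol.
[I2] = 0.0008001 / 0.01897 L = 0.0422 M.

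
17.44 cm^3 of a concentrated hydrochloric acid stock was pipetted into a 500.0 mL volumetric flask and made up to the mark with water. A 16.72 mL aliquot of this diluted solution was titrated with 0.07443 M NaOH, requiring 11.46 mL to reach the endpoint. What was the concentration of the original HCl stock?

1.46 M

n(NaOH) = 0.07443 x 0.01146 = 0.0008530 mol.
n(HCl) in the aliquot = 0.0008530 mol.
[diluted HCl] = 0.0008530 / 0.01672 = 0.05101 M.
Dilution factor = 500.0/17.44 = 28.67, so [stock] = 0.05101 x 28.67 = 1.46 M.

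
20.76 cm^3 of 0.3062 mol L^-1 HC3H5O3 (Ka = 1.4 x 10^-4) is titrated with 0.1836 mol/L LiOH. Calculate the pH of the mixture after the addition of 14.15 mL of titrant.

Initial n(HC3H5O3) = 0.3062 x 0.02076 = 0.006357 mol.
n(LiOH) added = 0.1836 x 0.01415 = 0.002598 mol, converting that many moles of HC3H5O3 to C3H5O3-.
Remaining n(HC3H5O3) = 0.003759 mol; n(C3H5O3-) = 0.002598 mol.
By Henderson-Hasselbalch, pH = pKa + log([A^-]/[HA]) = 3.85 + log(0.002598/0.003759) = 3.85 + (-0.16) = 3.69.

3.69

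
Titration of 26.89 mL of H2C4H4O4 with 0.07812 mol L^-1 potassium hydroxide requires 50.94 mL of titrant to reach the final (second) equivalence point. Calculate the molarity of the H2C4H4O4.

0.0740 M

n(KOH) = 0.07812 x 0.05094 = 0.003979 mol.
At the final (second) equivalence point, 2 mol OH^- react per mol H2C4H4O4, so n(H2C4H4O4) = 0.003979 / 2 = 0.001990 mol.
[H2C4H4O4] = 0.001990 / 0.02689 L = 0.0740 M.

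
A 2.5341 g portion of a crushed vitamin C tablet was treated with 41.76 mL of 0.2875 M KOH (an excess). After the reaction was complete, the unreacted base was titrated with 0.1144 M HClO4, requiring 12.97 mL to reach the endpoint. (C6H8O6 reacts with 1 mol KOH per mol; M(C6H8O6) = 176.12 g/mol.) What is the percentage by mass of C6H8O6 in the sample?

Total n(KOH) added = 0.2875 x 0.04176 = 0.01201 mol.
n(HClO4) used = 0.1144 x 0.01297 = 0.001484 mol, which equals the excess n(KOH).
So n(KOH) consumed by the sample = 0.01201 - 0.001484 = 0.01052 mol.
n(C6H8O6) = 0.01052 / 1 = 0.01052 mol.
mass C6H8O6 = 0.01052 x 176.12 = 1.853 g, so %C6H8O6 = 1.853/2.5341 x 100 = 73.1%.

73.1%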